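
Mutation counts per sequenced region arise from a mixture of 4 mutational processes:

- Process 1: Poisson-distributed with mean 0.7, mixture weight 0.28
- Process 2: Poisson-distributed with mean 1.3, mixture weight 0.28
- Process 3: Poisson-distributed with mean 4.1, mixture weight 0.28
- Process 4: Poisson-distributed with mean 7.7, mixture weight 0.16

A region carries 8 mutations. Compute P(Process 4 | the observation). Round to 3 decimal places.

0.707

P(component k | x) = π_k·f_k(x) / marginal(x), where marginal(x) = Σ_j π_j·f_j(x).
Evaluate each component's likelihood at the observed value:
  f_1 = 7.09999e-07
  f_2 = 5.5137e-05
  f_3 = 0.0328203
  f_4 = 0.138783
Unnormalised posteriors:
  π_1·f_1 = 0.28 × 7.09999e-07 = 1.988e-07
  π_2·f_2 = 0.28 × 5.5137e-05 = 1.54384e-05
  π_3·f_3 = 0.28 × 0.0328203 = 0.00918969
  π_4·f_4 = 0.16 × 0.138783 = 0.0222054
Normaliser: 1.988e-07 + 1.54384e-05 + 0.00918969 + 0.0222054 = 0.0314107
So the posterior for Process 4 is 0.0222054 / 0.0314107 ≈ 0.707.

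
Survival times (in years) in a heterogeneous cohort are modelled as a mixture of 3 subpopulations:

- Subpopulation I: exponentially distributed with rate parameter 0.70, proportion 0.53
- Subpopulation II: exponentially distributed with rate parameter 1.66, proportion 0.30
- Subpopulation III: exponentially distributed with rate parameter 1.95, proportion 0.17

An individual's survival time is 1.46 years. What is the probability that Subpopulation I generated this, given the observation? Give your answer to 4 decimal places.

0.6782

Posterior ∝ prior × likelihood, so P(k | x) ∝ π_k f_k(x); normalise over all components.
Evaluate each component's likelihood at the observed value:
  f_I = 0.70·e^(−0.70·1.46) = 0.70·e^(−1.0220) = 0.251912
  f_II = 1.66·e^(−1.66·1.46) = 1.66·e^(−2.4236) = 0.147079
  f_III = 1.95·e^(−1.95·1.46) = 1.95·e^(−2.8470) = 0.113135
Weight by the priors:
  π_I·f_I = 0.53 × 0.251912 = 0.133513
  π_II·f_II = 0.30 × 0.147079 = 0.0441238
  π_III·f_III = 0.17 × 0.113135 = 0.019233
Normaliser: 0.133513 + 0.0441238 + 0.019233 = 0.19687
Responsibility of Subpopulation I: 0.133513 / 0.19687 ≈ 0.6782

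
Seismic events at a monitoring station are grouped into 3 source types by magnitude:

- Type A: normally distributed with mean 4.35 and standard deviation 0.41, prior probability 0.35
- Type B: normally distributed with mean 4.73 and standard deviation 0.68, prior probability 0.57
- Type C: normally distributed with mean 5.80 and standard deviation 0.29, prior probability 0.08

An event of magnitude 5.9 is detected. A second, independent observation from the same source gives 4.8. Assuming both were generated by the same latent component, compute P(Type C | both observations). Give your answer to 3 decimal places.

0.008

Posterior ∝ prior × likelihood, so P(k | x) ∝ π_k f_k(x); normalise over all components.
Since both observations come from the same component, the likelihood for component k is f_k(x₁)·f_k(x₂).
  p_A = [(1/(0.41·√(2π)))·exp(−(5.9−4.35)²/(2·0.41²)) = 0.973030·exp(-7.14604) = 0.000766723] × [0.532773] = 0.000408489
  p_B = [(1/(0.68·√(2π)))·exp(−(5.9−4.73)²/(2·0.68²)) = 0.586680·exp(-1.48021) = 0.133522] × [0.58358] = 0.0779208
  p_C = [(1/(0.29·√(2π)))·exp(−(5.9−5.80)²/(2·0.29²)) = 1.375663·exp(-0.05945) = 1.29626] × [0.00360163] = 0.00466865
Multiply by the mixture weights:
  π_A·p_A = 0.35 × 0.000408489 = 0.000142971
  π_B·p_B = 0.57 × 0.0779208 = 0.0444149
  π_C·p_C = 0.08 × 0.00466865 = 0.000373492
Sum: 0.000142971 + 0.0444149 + 0.000373492 = 0.0449313
P(Type C | data) = 0.000373492 / 0.0449313 ≈ 0.008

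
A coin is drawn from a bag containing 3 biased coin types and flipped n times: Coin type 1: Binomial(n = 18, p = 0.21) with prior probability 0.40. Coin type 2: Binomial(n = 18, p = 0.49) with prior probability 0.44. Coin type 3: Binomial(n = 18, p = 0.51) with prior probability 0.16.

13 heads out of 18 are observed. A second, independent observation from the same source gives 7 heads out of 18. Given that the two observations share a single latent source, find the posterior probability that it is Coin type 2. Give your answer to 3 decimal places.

Apply Bayes' rule: the posterior for each component is proportional to its prior times its likelihood at x.
Since both observations come from the same component, the likelihood for component k is f_k(x₁)·f_k(x₂).
  f_1 = [4.07254e-06] × [0.0428734] = 1.74604e-07
  f_2 = [0.027751] × [0.131039] = 0.00363646
  f_3 = [0.0382184] × [0.111661] = 0.00426751
Prior × likelihood for each component:
  w_1·f_1 = 0.40 × 1.74604e-07 = 6.98415e-08
  w_2·f_2 = 0.44 × 0.00363646 = 0.00160004
  w_3·f_3 = 0.16 × 0.00426751 = 0.000682802
Sum: 6.98415e-08 + 0.00160004 + 0.000682802 = 0.00228291
P(Coin type 2 | x₁, x₂) = 0.00160004 / 0.00228291 ≈ 0.701

0.701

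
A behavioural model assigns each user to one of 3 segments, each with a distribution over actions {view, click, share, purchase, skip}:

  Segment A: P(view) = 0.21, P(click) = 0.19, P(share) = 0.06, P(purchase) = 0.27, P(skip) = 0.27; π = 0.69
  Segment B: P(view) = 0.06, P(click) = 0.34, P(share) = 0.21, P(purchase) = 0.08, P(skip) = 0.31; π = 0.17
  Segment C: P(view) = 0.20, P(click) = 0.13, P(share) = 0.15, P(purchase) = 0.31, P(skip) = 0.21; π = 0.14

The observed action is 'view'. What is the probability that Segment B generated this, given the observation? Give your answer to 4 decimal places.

0.0557

By Bayes' theorem, P(k | x) = π_k f_k(x) / Σ_j π_j f_j(x).
Component likelihoods at x = 'view':
  p_A = P(view | comp) = 0.21
  p_B = P(view | comp) = 0.06
  p_C = P(view | comp) = 0.20
Weight by the priors:
  π_A·p_A = 0.69 × 0.21 = 0.1449
  π_B·p_B = 0.17 × 0.06 = 0.0102
  π_C·p_C = 0.14 × 0.2 = 0.028
Marginal: 0.1449 + 0.0102 + 0.028 = 0.1831
So the posterior for Segment B is 0.0102 / 0.1831 ≈ 0.0557.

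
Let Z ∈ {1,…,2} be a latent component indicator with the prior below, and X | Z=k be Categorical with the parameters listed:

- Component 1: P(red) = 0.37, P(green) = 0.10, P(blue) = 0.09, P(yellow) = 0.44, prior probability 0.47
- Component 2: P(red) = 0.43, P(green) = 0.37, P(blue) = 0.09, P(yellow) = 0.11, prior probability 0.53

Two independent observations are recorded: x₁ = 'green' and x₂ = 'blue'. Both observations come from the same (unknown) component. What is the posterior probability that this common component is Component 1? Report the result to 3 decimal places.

The responsibility of component k is P(Z=k) f_k(x) divided by Σ_j P(Z=j) f_j(x).
Since both observations come from the same component, the likelihood for component k is f_k(x₁)·f_k(x₂).
  f_1 = [P(green | comp) = 0.10] × [0.09] = 0.009
  f_2 = [P(green | comp) = 0.37] × [0.09] = 0.0333
Prior × likelihood for each component:
  P(Z=1)·f_1 = 0.47 × 0.009 = 0.00423
  P(Z=2)·f_2 = 0.53 × 0.0333 = 0.017649
Denominator: 0.00423 + 0.017649 = 0.021879
Responsibility of Component 1: 0.00423 / 0.021879 ≈ 0.193

0.193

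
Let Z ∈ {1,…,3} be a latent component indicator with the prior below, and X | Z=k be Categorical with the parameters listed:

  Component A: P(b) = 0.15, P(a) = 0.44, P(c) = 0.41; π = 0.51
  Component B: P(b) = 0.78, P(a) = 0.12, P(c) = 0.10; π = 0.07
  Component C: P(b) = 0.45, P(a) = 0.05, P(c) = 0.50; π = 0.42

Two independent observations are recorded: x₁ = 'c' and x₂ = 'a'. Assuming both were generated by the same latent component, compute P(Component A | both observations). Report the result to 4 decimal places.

P(component k | x) = P(Z=k)·f_k(x) / marginal(x), where marginal(x) = Σ_j P(Z=j)·f_j(x).
Since both observations come from the same component, the likelihood for component k is f_k(x₁)·f_k(x₂).
  L_A = [P(c | comp) = 0.41] × [0.44] = 0.1804
  L_B = [P(c | comp) = 0.10] × [0.12] = 0.012
  L_C = [P(c | comp) = 0.50] × [0.05] = 0.025
Unnormalised posteriors:
  P(Z=A)·L_A = 0.51 × 0.1804 = 0.092004
  P(Z=B)·L_B = 0.07 × 0.012 = 0.00084
  P(Z=C)·L_C = 0.42 × 0.025 = 0.0105
Denominator: 0.092004 + 0.00084 + 0.0105 = 0.103344
So the posterior for Component A is 0.092004 / 0.103344 ≈ 0.8903.

0.8903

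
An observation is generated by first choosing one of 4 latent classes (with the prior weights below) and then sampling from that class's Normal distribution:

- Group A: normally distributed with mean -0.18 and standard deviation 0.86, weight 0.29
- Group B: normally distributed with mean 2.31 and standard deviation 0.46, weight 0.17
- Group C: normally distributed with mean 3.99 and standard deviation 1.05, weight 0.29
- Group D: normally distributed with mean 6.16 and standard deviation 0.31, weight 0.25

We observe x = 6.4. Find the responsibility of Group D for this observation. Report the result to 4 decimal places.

0.9679

The responsibility of component k is P(Z=k) f_k(x) divided by Σ_j P(Z=j) f_j(x).
Component likelihoods at x = 6.4:
  p_A = 9.00635e-14
  p_B = 5.90899e-18
  p_C = 0.0272749
  p_D = 0.953664
Unnormalised posteriors:
  P(Z=A)·p_A = 0.29 × 9.00635e-14 = 2.61184e-14
  P(Z=B)·p_B = 0.17 × 5.90899e-18 = 1.00453e-18
  P(Z=C)·p_C = 0.29 × 0.0272749 = 0.00790973
  P(Z=D)·p_D = 0.25 × 0.953664 = 0.238416
Marginal: 2.61184e-14 + 1.00453e-18 + 0.00790973 + 0.238416 = 0.246326
So the posterior for Group D is 0.238416 / 0.246326 ≈ 0.9679.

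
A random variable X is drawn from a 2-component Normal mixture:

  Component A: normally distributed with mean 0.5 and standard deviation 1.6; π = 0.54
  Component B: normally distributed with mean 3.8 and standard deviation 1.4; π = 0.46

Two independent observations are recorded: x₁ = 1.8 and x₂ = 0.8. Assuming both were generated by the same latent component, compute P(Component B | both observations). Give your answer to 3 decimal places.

Apply Bayes' rule: the posterior for each component is proportional to its prior times its likelihood at x.
Since both observations come from the same component, the likelihood for component k is f_k(x₁)·f_k(x₂).
  f_A = [0.179242] × [0.244994] = 0.0439132
  f_B = [0.102713] × [0.0286865] = 0.00294647
Multiply by the mixture weights:
  P(Z=A)·f_A = 0.54 × 0.0439132 = 0.0237131
  P(Z=B)·f_B = 0.46 × 0.00294647 = 0.00135538
Denominator: 0.0237131 + 0.00135538 = 0.0250685
Responsibility of Component B: 0.00135538 / 0.0250685 ≈ 0.054

0.054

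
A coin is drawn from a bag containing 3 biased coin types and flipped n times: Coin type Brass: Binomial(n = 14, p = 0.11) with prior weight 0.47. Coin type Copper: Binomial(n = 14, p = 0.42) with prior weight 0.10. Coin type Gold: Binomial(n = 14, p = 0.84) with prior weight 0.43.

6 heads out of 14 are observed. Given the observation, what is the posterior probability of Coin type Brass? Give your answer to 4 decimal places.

0.0442

Posterior ∝ prior × likelihood, so P(k | x) ∝ π_k f_k(x); normalise over all components.
Binomial probabilities:
  L_Brass = 0.00209426
  L_Copper = 0.211094
  L_Gold = 0.000453097
Weight by the priors:
  π_Brass·L_Brass = 0.47 × 0.00209426 = 0.000984304
  π_Copper·L_Copper = 0.10 × 0.211094 = 0.0211094
  π_Gold·L_Gold = 0.43 × 0.000453097 = 0.000194832
Sum: 0.000984304 + 0.0211094 + 0.000194832 = 0.0222885
So the posterior for Coin type Brass is 0.000984304 / 0.0222885 ≈ 0.0442.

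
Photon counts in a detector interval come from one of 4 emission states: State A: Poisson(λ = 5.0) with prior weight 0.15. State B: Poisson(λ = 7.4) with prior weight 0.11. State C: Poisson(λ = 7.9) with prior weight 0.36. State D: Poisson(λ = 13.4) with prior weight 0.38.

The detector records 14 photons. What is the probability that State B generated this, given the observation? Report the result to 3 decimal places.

Posterior ∝ prior × likelihood, so P(k | x) ∝ P(Z=k) f_k(x); normalise over all components.
Poisson probabilities:
  f_A = 0.000471736
  f_B = 0.0103528
  f_C = 0.0156836
  f_D = 0.104595
Multiply by the mixture weights:
  P(Z=A)·f_A = 0.15 × 0.000471736 = 7.07604e-05
  P(Z=B)·f_B = 0.11 × 0.0103528 = 0.0011388
  P(Z=C)·f_C = 0.36 × 0.0156836 = 0.00564608
  P(Z=D)·f_D = 0.38 × 0.104595 = 0.0397463
Denominator: 7.07604e-05 + 0.0011388 + 0.00564608 + 0.0397463 = 0.0466019
Responsibility of State B: 0.0011388 / 0.0466019 ≈ 0.024

0.024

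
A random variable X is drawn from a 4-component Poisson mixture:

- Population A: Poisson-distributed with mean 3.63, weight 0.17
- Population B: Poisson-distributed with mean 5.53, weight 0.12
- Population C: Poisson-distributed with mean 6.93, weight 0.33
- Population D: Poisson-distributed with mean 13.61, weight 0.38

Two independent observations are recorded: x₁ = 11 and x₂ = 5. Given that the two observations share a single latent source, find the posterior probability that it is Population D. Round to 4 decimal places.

Posterior ∝ prior × likelihood, so P(k | x) ∝ π_k f_k(x); normalise over all components.
Since both observations come from the same component, the likelihood for component k is f_k(x₁)·f_k(x₂).
  f_A = [0.000957918] × [0.139272] = 0.000133411
  f_B = [0.0146951] × [0.170921] = 0.0025117
  f_C = [0.043376] × [0.130264] = 0.00565032
  f_D = [0.0913137] × [0.00477927] = 0.000436413
Multiply by the mixture weights:
  π_A·f_A = 0.17 × 0.000133411 = 2.26798e-05
  π_B·f_B = 0.12 × 0.0025117 = 0.000301404
  π_C·f_C = 0.33 × 0.00565032 = 0.00186461
  π_D·f_D = 0.38 × 0.000436413 = 0.000165837
Denominator: 2.26798e-05 + 0.000301404 + 0.00186461 + 0.000165837 = 0.00235453
P(Population D | x₁, x₂) = 0.000165837 / 0.00235453 ≈ 0.0704

0.0704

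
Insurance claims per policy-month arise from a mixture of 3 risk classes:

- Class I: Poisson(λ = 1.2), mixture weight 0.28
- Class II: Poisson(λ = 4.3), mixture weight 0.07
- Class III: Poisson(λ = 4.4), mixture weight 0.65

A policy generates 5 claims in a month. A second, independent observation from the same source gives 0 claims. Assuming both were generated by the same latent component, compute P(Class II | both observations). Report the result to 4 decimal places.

P(component k | x) = π_k·f_k(x) / marginal(x), where marginal(x) = Σ_j π_j·f_j(x).
Since both observations come from the same component, the likelihood for component k is f_k(x₁)·f_k(x₂).
  p_I = [e^(−1.2)·1.2^5/5! = 0.00624556] × [0.301194] = 0.00188113
  p_II = [e^(−4.3)·4.3^5/5! = 0.166224] × [0.0135686] = 0.00225543
  p_III = [e^(−4.4)·4.4^5/5! = 0.168728] × [0.0122773] = 0.00207153
Unnormalised posteriors:
  π_I·p_I = 0.28 × 0.00188113 = 0.000526716
  π_II·p_II = 0.07 × 0.00225543 = 0.00015788
  π_III·p_III = 0.65 × 0.00207153 = 0.00134649
Marginal: 0.000526716 + 0.00015788 + 0.00134649 = 0.00203109
P(Class II | x₁, x₂) ≈ 0.0777

0.0777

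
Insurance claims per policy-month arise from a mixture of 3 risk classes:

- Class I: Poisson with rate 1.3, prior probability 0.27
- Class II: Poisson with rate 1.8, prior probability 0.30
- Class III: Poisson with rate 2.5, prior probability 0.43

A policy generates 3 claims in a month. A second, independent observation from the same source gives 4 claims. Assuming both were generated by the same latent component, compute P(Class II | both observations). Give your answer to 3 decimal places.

0.209

Apply Bayes' rule: the posterior for each component is proportional to its prior times its likelihood at x.
Since both observations come from the same component, the likelihood for component k is f_k(x₁)·f_k(x₂).
  L_I = [e^(−1.3)·1.3^3/3! = 0.0997921] × [0.0324324] = 0.0032365
  L_II = [e^(−1.8)·1.8^3/3! = 0.160671] × [0.0723017] = 0.0116168
  L_III = [e^(−2.5)·2.5^3/3! = 0.213763] × [0.133602] = 0.0285591
Prior × likelihood for each component:
  π_I·L_I = 0.27 × 0.0032365 = 0.000873854
  π_II·L_II = 0.30 × 0.0116168 = 0.00348503
  π_III·L_III = 0.43 × 0.0285591 = 0.0122804
Denominator: 0.000873854 + 0.00348503 + 0.0122804 = 0.0166393
So the posterior for Class II is 0.00348503 / 0.0166393 ≈ 0.209.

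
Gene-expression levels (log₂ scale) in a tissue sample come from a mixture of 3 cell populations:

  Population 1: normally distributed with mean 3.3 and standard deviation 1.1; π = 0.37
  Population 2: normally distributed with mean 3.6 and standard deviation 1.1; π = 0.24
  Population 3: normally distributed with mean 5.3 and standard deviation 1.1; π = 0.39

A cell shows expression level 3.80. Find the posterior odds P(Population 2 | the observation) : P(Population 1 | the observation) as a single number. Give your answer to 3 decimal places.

Only the two components matter; the odds are (π_i f_i(x)) / (π_j f_j(x)).
Component likelihoods at x = 3.80:
  L_1 = 0.327079
  L_2 = 0.356729
  L_3 = 0.14313
0.0856151 / 0.121019 ≈ 0.707

0.707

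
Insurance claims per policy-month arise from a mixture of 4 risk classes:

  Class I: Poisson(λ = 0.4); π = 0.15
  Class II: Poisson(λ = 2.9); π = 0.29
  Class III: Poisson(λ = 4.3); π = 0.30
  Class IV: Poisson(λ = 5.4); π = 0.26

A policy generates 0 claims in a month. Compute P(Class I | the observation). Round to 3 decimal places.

By Bayes' theorem, P(k | x) = π_k f_k(x) / Σ_j π_j f_j(x).
Component likelihoods at x = 0 claims:
  L_I = e^(−0.4)·0.4^0/0! = 0.67032
  L_II = e^(−2.9)·2.9^0/0! = 0.0550232
  L_III = e^(−4.3)·4.3^0/0! = 0.0135686
  L_IV = e^(−5.4)·5.4^0/0! = 0.00451658
Multiply by the mixture weights:
  π_I·L_I = 0.15 × 0.67032 = 0.100548
  π_II·L_II = 0.29 × 0.0550232 = 0.0159567
  π_III·L_III = 0.30 × 0.0135686 = 0.00407057
  π_IV·L_IV = 0.26 × 0.00451658 = 0.00117431
Marginal: 0.100548 + 0.0159567 + 0.00407057 + 0.00117431 = 0.12175
Responsibility of Class I: 0.100548 / 0.12175 ≈ 0.826

0.826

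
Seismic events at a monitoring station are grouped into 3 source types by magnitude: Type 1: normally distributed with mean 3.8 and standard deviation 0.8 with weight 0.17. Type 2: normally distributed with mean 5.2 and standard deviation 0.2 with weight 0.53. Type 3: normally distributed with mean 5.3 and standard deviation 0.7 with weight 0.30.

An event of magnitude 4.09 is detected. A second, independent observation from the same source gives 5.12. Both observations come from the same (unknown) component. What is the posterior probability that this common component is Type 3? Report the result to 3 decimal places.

Apply Bayes' rule: the posterior for each component is proportional to its prior times its likelihood at x.
Since both observations come from the same component, the likelihood for component k is f_k(x₁)·f_k(x₂).
  L_1 = [(1/(0.8·√(2π)))·exp(−(4.09−3.8)²/(2·0.8²)) = 0.498678·exp(-0.06570) = 0.466966] × [0.127831] = 0.0596928
  L_2 = [(1/(0.2·√(2π)))·exp(−(4.09−5.2)²/(2·0.2²)) = 1.994711·exp(-15.40125) = 4.0851e-07] × [1.84135] = 7.52209e-07
  L_3 = [(1/(0.7·√(2π)))·exp(−(4.09−5.3)²/(2·0.7²)) = 0.569918·exp(-1.49398) = 0.127934] × [0.551383] = 0.0705405
Prior × likelihood for each component:
  π_1·L_1 = 0.17 × 0.0596928 = 0.0101478
  π_2·L_2 = 0.53 × 7.52209e-07 = 3.98671e-07
  π_3·L_3 = 0.30 × 0.0705405 = 0.0211622
Evidence: 0.0101478 + 3.98671e-07 + 0.0211622 = 0.0313103
P(Type 3 | x₁,x₂) ≈ 0.676

0.676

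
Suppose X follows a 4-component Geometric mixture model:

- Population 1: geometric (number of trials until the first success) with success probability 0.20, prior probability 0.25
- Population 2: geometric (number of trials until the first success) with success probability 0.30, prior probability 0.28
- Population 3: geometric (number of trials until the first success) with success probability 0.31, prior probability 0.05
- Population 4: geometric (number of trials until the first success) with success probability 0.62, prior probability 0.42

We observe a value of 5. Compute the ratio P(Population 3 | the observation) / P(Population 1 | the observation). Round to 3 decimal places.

0.172

Posterior odds = (w_i f_i(x)) / (w_j f_j(x)); the normalising sum cancels.
Evaluate each component's likelihood at the observed value:
  p_1 = 0.08192
  p_2 = 0.07203
  p_3 = 0.0702681
  p_4 = 0.0129278
Odds = (0.05/0.25) × (0.0702681/0.08192) = 0.2 × 0.857765 ≈ 0.172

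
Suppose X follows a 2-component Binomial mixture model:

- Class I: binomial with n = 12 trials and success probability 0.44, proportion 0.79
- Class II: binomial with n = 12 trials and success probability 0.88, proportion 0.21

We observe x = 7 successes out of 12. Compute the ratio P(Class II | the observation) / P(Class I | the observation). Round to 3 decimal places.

0.015

Posterior odds = (π_i f_i(x)) / (π_j f_j(x)); the normalising sum cancels.
Component likelihoods at x = 7 successes out of 12:
  f_I = 0.139262
  f_II = 0.00805397
0.00169133 / 0.110017 ≈ 0.015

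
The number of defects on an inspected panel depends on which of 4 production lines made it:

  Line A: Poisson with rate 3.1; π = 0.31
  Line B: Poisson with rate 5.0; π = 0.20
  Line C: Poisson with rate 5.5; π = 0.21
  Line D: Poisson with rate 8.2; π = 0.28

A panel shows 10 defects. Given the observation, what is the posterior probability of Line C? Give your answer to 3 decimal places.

0.153

By Bayes' theorem, P(k | x) = π_k f_k(x) / Σ_j π_j f_j(x).
Evaluate each component's likelihood at the observed value:
  p_A = e^(−3.1)·3.1^10/10! = 0.00101752
  p_B = e^(−5.0)·5.0^10/10! = 0.0181328
  p_C = e^(−5.5)·5.5^10/10! = 0.0285262
  p_D = e^(−8.2)·8.2^10/10! = 0.104031
Multiply by the mixture weights:
  π_A·p_A = 0.31 × 0.00101752 = 0.00031543
  π_B·p_B = 0.20 × 0.0181328 = 0.00362656
  π_C·p_C = 0.21 × 0.0285262 = 0.00599051
  π_D·p_D = 0.28 × 0.104031 = 0.0291285
Sum: 0.00031543 + 0.00362656 + 0.00599051 + 0.0291285 = 0.039061
P(Line C | the observation) ≈ 0.153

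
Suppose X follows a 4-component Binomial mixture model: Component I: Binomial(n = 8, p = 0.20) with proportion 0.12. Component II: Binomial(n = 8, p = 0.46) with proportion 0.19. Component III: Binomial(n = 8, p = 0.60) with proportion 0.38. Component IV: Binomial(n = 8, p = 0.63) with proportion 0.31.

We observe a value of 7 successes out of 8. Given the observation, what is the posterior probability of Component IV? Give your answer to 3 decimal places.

Apply Bayes' rule: the posterior for each component is proportional to its prior times its likelihood at x.
Evaluate each component's likelihood at the observed value:
  p_I = C(8,7)·0.20^7·0.80^1 = 8·1.28e-05·0.8 = 8.192e-05
  p_II = C(8,7)·0.46^7·0.54^1 = 8·0.00435818·0.54 = 0.0188273
  p_III = C(8,7)·0.60^7·0.40^1 = 8·0.0279936·0.4 = 0.0895795
  p_IV = C(8,7)·0.63^7·0.37^1 = 8·0.0393898·0.37 = 0.116594
Prior × likelihood for each component:
  w_I·p_I = 0.12 × 8.192e-05 = 9.8304e-06
  w_II·p_II = 0.19 × 0.0188273 = 0.00357719
  w_III·p_III = 0.38 × 0.0895795 = 0.0340402
  w_IV·p_IV = 0.31 × 0.116594 = 0.0361441
Sum: 9.8304e-06 + 0.00357719 + 0.0340402 + 0.0361441 = 0.0737713
So the posterior for Component IV is 0.0361441 / 0.0737713 ≈ 0.490.

0.490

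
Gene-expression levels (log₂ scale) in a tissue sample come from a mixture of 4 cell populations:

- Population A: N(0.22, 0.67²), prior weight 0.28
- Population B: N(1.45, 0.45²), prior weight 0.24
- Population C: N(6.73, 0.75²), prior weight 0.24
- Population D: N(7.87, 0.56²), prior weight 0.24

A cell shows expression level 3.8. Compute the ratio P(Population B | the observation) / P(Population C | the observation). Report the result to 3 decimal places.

0.004

Only the two components matter; the odds are (w_i f_i(x)) / (w_j f_j(x)).
Normal densities:
  p_A = (1/(0.67·√(2π)))·exp(−(3.8−0.22)²/(2·0.67²)) = 0.595436·exp(-14.27534) = 3.75953e-07
  p_B = (1/(0.45·√(2π)))·exp(−(3.8−1.45)²/(2·0.45²)) = 0.886538·exp(-13.63580) = 1.06107e-06
  p_C = (1/(0.75·√(2π)))·exp(−(3.8−6.73)²/(2·0.75²)) = 0.531923·exp(-7.63102) = 0.00025807
  p_D = (1/(0.56·√(2π)))·exp(−(3.8−7.87)²/(2·0.56²)) = 0.712397·exp(-26.41087) = 2.41338e-12
2.54657e-07 / 6.19369e-05 ≈ 0.004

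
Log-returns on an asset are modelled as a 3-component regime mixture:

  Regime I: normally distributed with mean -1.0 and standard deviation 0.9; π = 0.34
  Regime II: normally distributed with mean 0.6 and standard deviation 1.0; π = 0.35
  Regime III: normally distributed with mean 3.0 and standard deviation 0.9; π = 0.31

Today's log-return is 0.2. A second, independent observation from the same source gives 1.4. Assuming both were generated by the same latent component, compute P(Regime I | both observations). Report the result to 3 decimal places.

0.021

By Bayes' theorem, P(k | x) = w_k f_k(x) / Σ_j w_j f_j(x).
Since both observations come from the same component, the likelihood for component k is f_k(x₁)·f_k(x₂).
  f_I = [(1/(0.9·√(2π)))·exp(−(0.2−-1.0)²/(2·0.9²)) = 0.443269·exp(-0.88889) = 0.182233] × [0.0126622] = 0.00230748
  f_II = [(1/(1.0·√(2π)))·exp(−(0.2−0.6)²/(2·1.0²)) = 0.398942·exp(-0.08000) = 0.36827] × [0.289692] = 0.106685
  f_III = [(1/(0.9·√(2π)))·exp(−(0.2−3.0)²/(2·0.9²)) = 0.443269·exp(-4.83951) = 0.00350668] × [0.0912799] = 0.00032009
Prior × likelihood for each component:
  w_I·f_I = 0.34 × 0.00230748 = 0.000784542
  w_II·f_II = 0.35 × 0.106685 = 0.0373397
  w_III·f_III = 0.31 × 0.00032009 = 9.92278e-05
Sum: 0.000784542 + 0.0373397 + 9.92278e-05 = 0.0382234
Responsibility of Regime I: 0.000784542 / 0.0382234 ≈ 0.021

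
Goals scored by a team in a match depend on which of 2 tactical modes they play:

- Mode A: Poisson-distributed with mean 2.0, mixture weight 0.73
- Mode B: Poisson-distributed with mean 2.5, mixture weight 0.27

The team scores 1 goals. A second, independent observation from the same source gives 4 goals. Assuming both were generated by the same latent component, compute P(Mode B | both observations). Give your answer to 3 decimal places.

0.293

Posterior ∝ prior × likelihood, so P(k | x) ∝ P(Z=k) f_k(x); normalise over all components.
Since both observations come from the same component, the likelihood for component k is f_k(x₁)·f_k(x₂).
  L_A = [e^(−2.0)·2.0^1/1! = 0.270671] × [0.0902235] = 0.0244209
  L_B = [e^(−2.5)·2.5^1/1! = 0.205212] × [0.133602] = 0.0274168
Multiply by the mixture weights:
  P(Z=A)·L_A = 0.73 × 0.0244209 = 0.0178272
  P(Z=B)·L_B = 0.27 × 0.0274168 = 0.00740253
Evidence: 0.0178272 + 0.00740253 = 0.0252298
P(Mode B | x) ≈ 0.293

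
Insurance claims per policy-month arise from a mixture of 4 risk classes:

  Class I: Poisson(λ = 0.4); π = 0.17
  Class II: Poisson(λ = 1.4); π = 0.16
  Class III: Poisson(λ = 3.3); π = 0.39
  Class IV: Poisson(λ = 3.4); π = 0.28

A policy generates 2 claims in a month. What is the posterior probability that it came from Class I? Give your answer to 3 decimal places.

0.051

Posterior ∝ prior × likelihood, so P(k | x) ∝ w_k f_k(x); normalise over all components.
Component likelihoods at x = 2 claims:
  f_I = 0.0536256
  f_II = 0.241665
  f_III = 0.200829
  f_IV = 0.192898
Prior × likelihood for each component:
  w_I·f_I = 0.17 × 0.0536256 = 0.00911635
  w_II·f_II = 0.16 × 0.241665 = 0.0386664
  w_III·f_III = 0.39 × 0.200829 = 0.0783233
  w_IV·f_IV = 0.28 × 0.192898 = 0.0540113
Sum: 0.00911635 + 0.0386664 + 0.0783233 + 0.0540113 = 0.180117
Responsibility of Class I: 0.00911635 / 0.180117 ≈ 0.051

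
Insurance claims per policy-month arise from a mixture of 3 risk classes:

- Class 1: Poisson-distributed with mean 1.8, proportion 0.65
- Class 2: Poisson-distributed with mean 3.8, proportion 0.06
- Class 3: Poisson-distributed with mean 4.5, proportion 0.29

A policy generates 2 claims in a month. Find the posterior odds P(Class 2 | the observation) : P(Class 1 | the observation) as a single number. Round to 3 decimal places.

0.056

Only the two components matter; the odds are (π_i f_i(x)) / (π_j f_j(x)).
Component likelihoods at x = 2 claims:
  p_1 = e^(−1.8)·1.8^2/2! = 0.267784
  p_2 = e^(−3.8)·3.8^2/2! = 0.161517
  p_3 = e^(−4.5)·4.5^2/2! = 0.112479
0.00969102 / 0.17406 ≈ 0.056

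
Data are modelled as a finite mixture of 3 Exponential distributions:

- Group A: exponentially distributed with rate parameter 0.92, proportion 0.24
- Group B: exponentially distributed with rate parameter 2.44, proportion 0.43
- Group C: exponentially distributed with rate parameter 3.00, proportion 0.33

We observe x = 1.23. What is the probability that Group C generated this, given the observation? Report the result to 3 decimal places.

By Bayes' theorem, P(k | x) = P(Z=k) f_k(x) / Σ_j P(Z=j) f_j(x).
Exponential densities:
  p_A = 0.92·e^(−0.92·1.23) = 0.92·e^(−1.1316) = 0.296715
  p_B = 2.44·e^(−2.44·1.23) = 2.44·e^(−3.0012) = 0.121335
  p_C = 3.00·e^(−3.00·1.23) = 3.00·e^(−3.6900) = 0.074916
Prior × likelihood for each component:
  P(Z=A)·p_A = 0.24 × 0.296715 = 0.0712117
  P(Z=B)·p_B = 0.43 × 0.121335 = 0.0521739
  P(Z=C)·p_C = 0.33 × 0.074916 = 0.0247223
Sum: 0.0712117 + 0.0521739 + 0.0247223 = 0.148108
So the posterior for Group C is 0.0247223 / 0.148108 ≈ 0.167.

0.167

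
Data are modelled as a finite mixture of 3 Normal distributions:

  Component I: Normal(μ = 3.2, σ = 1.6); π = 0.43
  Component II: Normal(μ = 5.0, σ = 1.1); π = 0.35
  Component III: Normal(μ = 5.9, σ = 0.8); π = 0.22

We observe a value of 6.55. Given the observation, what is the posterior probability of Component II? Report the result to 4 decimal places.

0.3411

P(component k | x) = w_k·f_k(x) / marginal(x), where marginal(x) = Σ_j w_j·f_j(x).
Normal densities:
  L_I = (1/(1.6·√(2π)))·exp(−(6.55−3.2)²/(2·1.6²)) = 0.249339·exp(-2.19189) = 0.0278524
  L_II = (1/(1.1·√(2π)))·exp(−(6.55−5.0)²/(2·1.1²)) = 0.362675·exp(-0.99277) = 0.134389
  L_III = (1/(0.8·√(2π)))·exp(−(6.55−5.9)²/(2·0.8²)) = 0.498678·exp(-0.33008) = 0.358483
Unnormalised posteriors:
  w_I·L_I = 0.43 × 0.0278524 = 0.0119765
  w_II·L_II = 0.35 × 0.134389 = 0.0470361
  w_III·L_III = 0.22 × 0.358483 = 0.0788663
Denominator: 0.0119765 + 0.0470361 + 0.0788663 = 0.137879
Responsibility of Component II: 0.0470361 / 0.137879 ≈ 0.3411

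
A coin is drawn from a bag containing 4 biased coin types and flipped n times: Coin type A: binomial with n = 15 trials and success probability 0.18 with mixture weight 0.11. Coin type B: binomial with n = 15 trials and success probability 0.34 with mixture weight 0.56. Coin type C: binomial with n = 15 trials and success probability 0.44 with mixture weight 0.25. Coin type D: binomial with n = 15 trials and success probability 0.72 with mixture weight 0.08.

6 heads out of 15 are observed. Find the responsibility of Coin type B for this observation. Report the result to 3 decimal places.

0.660

Posterior ∝ prior × likelihood, so P(k | x) ∝ π_k f_k(x); normalise over all components.
Evaluate each component's likelihood at the observed value:
  f_A = C(15,6)·0.18^6·0.82^9 = 5005·3.40122e-05·0.16762 = 0.0285341
  f_B = C(15,6)·0.34^6·0.66^9 = 5005·0.0015448·0.0237627 = 0.183727
  f_C = C(15,6)·0.44^6·0.56^9 = 5005·0.00725631·0.00541617 = 0.196704
  f_D = C(15,6)·0.72^6·0.28^9 = 5005·0.139314·1.05785e-05 = 0.00737601
Weight by the priors:
  π_A·f_A = 0.11 × 0.0285341 = 0.00313875
  π_B·f_B = 0.56 × 0.183727 = 0.102887
  π_C·f_C = 0.25 × 0.196704 = 0.0491759
  π_D·f_D = 0.08 × 0.00737601 = 0.000590081
Marginal: 0.00313875 + 0.102887 + 0.0491759 + 0.000590081 = 0.155792
So the posterior for Coin type B is 0.102887 / 0.155792 ≈ 0.660.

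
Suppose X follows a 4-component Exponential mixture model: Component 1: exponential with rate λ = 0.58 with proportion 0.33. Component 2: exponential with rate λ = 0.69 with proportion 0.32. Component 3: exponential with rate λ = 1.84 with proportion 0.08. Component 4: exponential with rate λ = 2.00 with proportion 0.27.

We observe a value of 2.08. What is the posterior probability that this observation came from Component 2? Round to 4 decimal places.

The responsibility of component k is π_k f_k(x) divided by Σ_j π_j f_j(x).
Evaluate each component's likelihood at the observed value:
  p_1 = 0.58·e^(−0.58·2.08) = 0.58·e^(−1.2064) = 0.173578
  p_2 = 0.69·e^(−0.69·2.08) = 0.69·e^(−1.4352) = 0.164267
  p_3 = 1.84·e^(−1.84·2.08) = 1.84·e^(−3.8272) = 0.0400577
  p_4 = 2.00·e^(−2.00·2.08) = 2.00·e^(−4.1600) = 0.0312151
Multiply by the mixture weights:
  π_1·p_1 = 0.33 × 0.173578 = 0.0572808
  π_2·p_2 = 0.32 × 0.164267 = 0.0525654
  π_3·p_3 = 0.08 × 0.0400577 = 0.00320462
  π_4·p_4 = 0.27 × 0.0312151 = 0.00842808
Denominator: 0.0572808 + 0.0525654 + 0.00320462 + 0.00842808 = 0.121479
So the posterior for Component 2 is 0.0525654 / 0.121479 ≈ 0.4327.

0.4327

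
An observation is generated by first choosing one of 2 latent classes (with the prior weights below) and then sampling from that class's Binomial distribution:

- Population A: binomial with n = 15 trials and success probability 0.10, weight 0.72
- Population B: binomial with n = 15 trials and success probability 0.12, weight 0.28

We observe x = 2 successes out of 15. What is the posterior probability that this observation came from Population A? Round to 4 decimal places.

0.7052

Posterior ∝ prior × likelihood, so P(k | x) ∝ w_k f_k(x); normalise over all components.
Evaluate each component's likelihood at the observed value:
  L_A = 0.266896
  L_B = 0.286963
Prior × likelihood for each component:
  w_A·L_A = 0.72 × 0.266896 = 0.192165
  w_B·L_B = 0.28 × 0.286963 = 0.0803498
Marginal: 0.192165 + 0.0803498 = 0.272515
P(Population A | data) ≈ 0.7052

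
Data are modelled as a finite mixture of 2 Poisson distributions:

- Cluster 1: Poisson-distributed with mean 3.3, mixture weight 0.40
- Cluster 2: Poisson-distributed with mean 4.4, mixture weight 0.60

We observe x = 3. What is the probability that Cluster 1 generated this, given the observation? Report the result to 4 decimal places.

Posterior ∝ prior × likelihood, so P(k | x) ∝ π_k f_k(x); normalise over all components.
Poisson probabilities:
  f_1 = 0.220912
  f_2 = 0.174305
Weight by the priors:
  π_1·f_1 = 0.40 × 0.220912 = 0.0883647
  π_2·f_2 = 0.60 × 0.174305 = 0.104583
Marginal: 0.0883647 + 0.104583 = 0.192948
So the posterior for Cluster 1 is 0.0883647 / 0.192948 ≈ 0.4580.

0.4580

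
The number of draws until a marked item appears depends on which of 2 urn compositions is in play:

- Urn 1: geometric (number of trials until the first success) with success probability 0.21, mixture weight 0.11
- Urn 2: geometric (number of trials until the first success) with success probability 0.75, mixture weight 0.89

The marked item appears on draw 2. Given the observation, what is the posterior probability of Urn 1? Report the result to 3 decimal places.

By Bayes' theorem, P(k | x) = w_k f_k(x) / Σ_j w_j f_j(x).
Geometric probabilities:
  p_1 = 0.1659
  p_2 = 0.1875
Weight by the priors:
  w_1·p_1 = 0.11 × 0.1659 = 0.018249
  w_2·p_2 = 0.89 × 0.1875 = 0.166875
Marginal: 0.018249 + 0.166875 = 0.185124
So the posterior for Urn 1 is 0.018249 / 0.185124 ≈ 0.099.

0.099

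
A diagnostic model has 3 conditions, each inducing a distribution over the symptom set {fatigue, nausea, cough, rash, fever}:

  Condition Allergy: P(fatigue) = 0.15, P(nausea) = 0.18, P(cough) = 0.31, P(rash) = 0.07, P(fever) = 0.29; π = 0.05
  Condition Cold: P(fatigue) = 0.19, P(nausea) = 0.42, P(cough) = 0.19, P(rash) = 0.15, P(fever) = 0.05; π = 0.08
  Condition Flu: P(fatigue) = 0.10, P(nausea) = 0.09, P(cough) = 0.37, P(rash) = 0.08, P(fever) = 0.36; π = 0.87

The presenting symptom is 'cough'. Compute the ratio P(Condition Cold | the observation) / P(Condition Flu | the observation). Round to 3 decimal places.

Only the two components matter; the odds are (π_i f_i(x)) / (π_j f_j(x)).
Component likelihoods at x = 'cough':
  p_Allergy = 0.31
  p_Cold = 0.19
  p_Flu = 0.37
0.0152 / 0.3219 ≈ 0.047

0.047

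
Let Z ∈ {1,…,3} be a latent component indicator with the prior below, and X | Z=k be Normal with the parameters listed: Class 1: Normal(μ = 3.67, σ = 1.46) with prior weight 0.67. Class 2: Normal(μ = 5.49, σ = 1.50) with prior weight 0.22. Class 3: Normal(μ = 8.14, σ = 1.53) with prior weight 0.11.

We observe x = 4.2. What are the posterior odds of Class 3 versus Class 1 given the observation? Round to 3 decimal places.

Since P(k|x) ∝ w_k f_k(x), the posterior odds are w_i f_i(x) / (w_j f_j(x)).
Evaluate each component's likelihood at the observed value:
  L_1 = (1/(1.46·√(2π)))·exp(−(4.2−3.67)²/(2·1.46²)) = 0.273248·exp(-0.06589) = 0.255824
  L_2 = (1/(1.50·√(2π)))·exp(−(4.2−5.49)²/(2·1.50²)) = 0.265962·exp(-0.36980) = 0.183745
  L_3 = (1/(1.53·√(2π)))·exp(−(4.2−8.14)²/(2·1.53²)) = 0.260747·exp(-3.31573) = 0.00946703
Posterior odds = (w_3·L_3) / (w_1·L_1) = (0.11·0.00946703) / (0.67·0.255824) = 0.00104137 / 0.171402 ≈ 0.006

0.006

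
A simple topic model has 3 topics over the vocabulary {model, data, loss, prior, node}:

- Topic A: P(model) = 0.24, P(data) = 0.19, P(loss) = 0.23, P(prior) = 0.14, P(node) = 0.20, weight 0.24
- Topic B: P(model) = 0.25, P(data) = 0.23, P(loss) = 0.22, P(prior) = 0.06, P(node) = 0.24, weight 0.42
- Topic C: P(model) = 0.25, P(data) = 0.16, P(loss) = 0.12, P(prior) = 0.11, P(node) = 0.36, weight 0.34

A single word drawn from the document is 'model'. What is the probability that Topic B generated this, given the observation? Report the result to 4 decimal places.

0.4241

Posterior ∝ prior × likelihood, so P(k | x) ∝ π_k f_k(x); normalise over all components.
Component likelihoods at x = 'model':
  p_A = P(model | comp) = 0.24
  p_B = P(model | comp) = 0.25
  p_C = P(model | comp) = 0.25
Weight by the priors:
  π_A·p_A = 0.24 × 0.24 = 0.0576
  π_B·p_B = 0.42 × 0.25 = 0.105
  π_C·p_C = 0.34 × 0.25 = 0.085
Denominator: 0.0576 + 0.105 + 0.085 = 0.2476
So the posterior for Topic B is 0.105 / 0.2476 ≈ 0.4241.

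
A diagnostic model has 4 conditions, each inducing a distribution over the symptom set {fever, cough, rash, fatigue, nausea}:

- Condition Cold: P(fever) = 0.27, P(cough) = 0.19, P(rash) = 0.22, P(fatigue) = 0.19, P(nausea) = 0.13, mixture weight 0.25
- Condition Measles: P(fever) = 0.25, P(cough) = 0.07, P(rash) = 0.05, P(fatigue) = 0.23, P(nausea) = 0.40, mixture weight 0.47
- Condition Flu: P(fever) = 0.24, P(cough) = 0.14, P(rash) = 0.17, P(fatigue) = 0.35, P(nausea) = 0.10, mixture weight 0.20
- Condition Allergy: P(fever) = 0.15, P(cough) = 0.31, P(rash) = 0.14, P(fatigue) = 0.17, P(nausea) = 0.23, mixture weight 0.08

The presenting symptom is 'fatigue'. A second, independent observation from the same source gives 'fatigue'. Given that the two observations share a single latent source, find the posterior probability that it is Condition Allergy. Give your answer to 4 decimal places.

The responsibility of component k is π_k f_k(x) divided by Σ_j π_j f_j(x).
Since both observations come from the same component, the likelihood for component k is f_k(x₁)·f_k(x₂).
  L_Cold = [0.19] × [0.19] = 0.0361
  L_Measles = [0.23] × [0.23] = 0.0529
  L_Flu = [0.35] × [0.35] = 0.1225
  L_Allergy = [0.17] × [0.17] = 0.0289
Multiply by the mixture weights:
  π_Cold·L_Cold = 0.25 × 0.0361 = 0.009025
  π_Measles·L_Measles = 0.47 × 0.0529 = 0.024863
  π_Flu·L_Flu = 0.20 × 0.1225 = 0.0245
  π_Allergy·L_Allergy = 0.08 × 0.0289 = 0.002312
Sum: 0.009025 + 0.024863 + 0.0245 + 0.002312 = 0.0607
P(Condition Allergy | x) ≈ 0.0381

0.0381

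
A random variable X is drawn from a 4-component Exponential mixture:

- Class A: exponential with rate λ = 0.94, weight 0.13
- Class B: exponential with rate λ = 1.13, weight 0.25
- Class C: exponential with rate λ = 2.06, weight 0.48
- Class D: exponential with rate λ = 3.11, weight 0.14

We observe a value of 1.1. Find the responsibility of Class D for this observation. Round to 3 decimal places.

P(component k | x) = P(Z=k)·f_k(x) / marginal(x), where marginal(x) = Σ_j P(Z=j)·f_j(x).
Evaluate each component's likelihood at the observed value:
  p_A = 0.334247
  p_B = 0.326025
  p_C = 0.213676
  p_D = 0.101634
Prior × likelihood for each component:
  P(Z=A)·p_A = 0.13 × 0.334247 = 0.0434521
  P(Z=B)·p_B = 0.25 × 0.326025 = 0.0815062
  P(Z=C)·p_C = 0.48 × 0.213676 = 0.102565
  P(Z=D)·p_D = 0.14 × 0.101634 = 0.0142288
Denominator: 0.0434521 + 0.0815062 + 0.102565 + 0.0142288 = 0.241752
So the posterior for Class D is 0.0142288 / 0.241752 ≈ 0.059.

0.059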